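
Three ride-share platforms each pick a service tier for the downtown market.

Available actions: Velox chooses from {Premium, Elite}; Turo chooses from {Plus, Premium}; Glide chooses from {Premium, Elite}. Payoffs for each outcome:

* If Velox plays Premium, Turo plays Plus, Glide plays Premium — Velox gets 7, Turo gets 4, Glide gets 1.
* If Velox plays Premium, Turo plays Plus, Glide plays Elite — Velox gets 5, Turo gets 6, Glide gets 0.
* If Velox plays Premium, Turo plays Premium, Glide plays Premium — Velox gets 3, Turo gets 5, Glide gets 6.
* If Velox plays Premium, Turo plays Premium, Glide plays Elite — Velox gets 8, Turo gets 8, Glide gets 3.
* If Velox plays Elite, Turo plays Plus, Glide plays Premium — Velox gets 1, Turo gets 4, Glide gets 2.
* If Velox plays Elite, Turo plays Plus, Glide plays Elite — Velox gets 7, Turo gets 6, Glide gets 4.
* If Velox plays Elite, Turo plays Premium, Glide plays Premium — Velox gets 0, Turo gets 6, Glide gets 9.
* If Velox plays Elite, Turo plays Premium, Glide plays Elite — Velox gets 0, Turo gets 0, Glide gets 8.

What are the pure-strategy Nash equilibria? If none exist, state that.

Velox against (Plus, Premium): payoffs 7, 1 → best response Premium.
Velox against (Plus, Elite): payoffs 5, 7 → best response Elite.
Velox against (Premium, Premium): payoffs 3, 0 → best response Premium.
Velox against (Premium, Elite): payoffs 8, 0 → best response Premium.
Turo against (Premium, Premium): payoffs 4, 5 → best response Premium.
Turo against (Premium, Elite): payoffs 6, 8 → best response Premium.
Turo against (Elite, Premium): payoffs 4, 6 → best response Premium.
Turo against (Elite, Elite): payoffs 6, 0 → best response Plus.
Glide against (Premium, Plus): payoffs 1, 0 → best response Premium.
Glide against (Premium, Premium): payoffs 6, 3 → best response Premium.
Glide against (Elite, Plus): payoffs 2, 4 → best response Elite.
Glide against (Elite, Premium): payoffs 9, 8 → best response Premium.
Mutual best responses: (Premium, Premium, Premium); (Elite, Plus, Elite).

Pure-strategy Nash equilibria: (Premium, Premium, Premium), (Elite, Plus, Elite)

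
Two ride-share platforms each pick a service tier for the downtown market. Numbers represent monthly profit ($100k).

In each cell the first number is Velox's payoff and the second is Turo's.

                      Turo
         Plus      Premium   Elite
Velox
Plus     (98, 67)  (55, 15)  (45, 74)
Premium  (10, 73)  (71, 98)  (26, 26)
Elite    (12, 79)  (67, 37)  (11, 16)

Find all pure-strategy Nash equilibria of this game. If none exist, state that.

Velox against Plus: payoffs 98, 10, 12 → best response Plus.
Velox against Premium: payoffs 55, 71, 67 → best response Premium.
Velox against Elite: payoffs 45, 26, 11 → best response Plus.
Turo against Plus: payoffs 67, 15, 74 → best response Elite.
Turo against Premium: payoffs 73, 98, 26 → best response Premium.
Turo against Elite: payoffs 79, 37, 16 → best response Plus.
Mutual best responses: (Plus, Elite); (Premium, Premium).

Pure-strategy Nash equilibria: (Plus, Elite); (Premium, Premium)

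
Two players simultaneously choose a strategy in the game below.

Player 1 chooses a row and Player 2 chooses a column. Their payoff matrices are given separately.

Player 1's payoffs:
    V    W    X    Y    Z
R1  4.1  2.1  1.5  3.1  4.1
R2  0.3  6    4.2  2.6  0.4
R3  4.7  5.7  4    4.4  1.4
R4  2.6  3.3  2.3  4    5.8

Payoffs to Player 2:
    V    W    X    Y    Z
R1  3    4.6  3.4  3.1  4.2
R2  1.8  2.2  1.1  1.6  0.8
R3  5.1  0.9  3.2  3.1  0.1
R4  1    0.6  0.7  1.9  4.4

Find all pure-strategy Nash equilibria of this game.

(R2, W) and (R3, V) and (R4, Z)

Check each profile: it is a Nash equilibrium iff no player can strictly gain by switching unilaterally.
(R1, V): Player 1 can switch to R3 (4.1 → 4.7). Not NE.
(R1, W): Player 1 can switch to R2 (2.1 → 6). Not NE.
(R1, X): Player 1 can switch to R2 (1.5 → 4.2). Not NE.
(R1, Y): Player 1 can switch to R3 (3.1 → 4.4). Not NE.
(R1, Z): Player 1 can switch to R4 (4.1 → 5.8). Not NE.
(R2, V): Player 1 can switch to R1 (0.3 → 4.1). Not NE.
(R2, W): Player 1 gets 6, best alternative 5.7; Player 2 gets 2.2, best alternative 1.8. No profitable deviation — NE.
(R3, V): Player 1 gets 4.7, best alternative 4.1; Player 2 gets 5.1, best alternative 3.2. No profitable deviation — NE.
(R4, Z): Player 1 gets 5.8, best alternative 4.1; Player 2 gets 4.4, best alternative 1.9. No profitable deviation — NE.
(The remaining 11 profiles each have a profitable deviation by the same check.)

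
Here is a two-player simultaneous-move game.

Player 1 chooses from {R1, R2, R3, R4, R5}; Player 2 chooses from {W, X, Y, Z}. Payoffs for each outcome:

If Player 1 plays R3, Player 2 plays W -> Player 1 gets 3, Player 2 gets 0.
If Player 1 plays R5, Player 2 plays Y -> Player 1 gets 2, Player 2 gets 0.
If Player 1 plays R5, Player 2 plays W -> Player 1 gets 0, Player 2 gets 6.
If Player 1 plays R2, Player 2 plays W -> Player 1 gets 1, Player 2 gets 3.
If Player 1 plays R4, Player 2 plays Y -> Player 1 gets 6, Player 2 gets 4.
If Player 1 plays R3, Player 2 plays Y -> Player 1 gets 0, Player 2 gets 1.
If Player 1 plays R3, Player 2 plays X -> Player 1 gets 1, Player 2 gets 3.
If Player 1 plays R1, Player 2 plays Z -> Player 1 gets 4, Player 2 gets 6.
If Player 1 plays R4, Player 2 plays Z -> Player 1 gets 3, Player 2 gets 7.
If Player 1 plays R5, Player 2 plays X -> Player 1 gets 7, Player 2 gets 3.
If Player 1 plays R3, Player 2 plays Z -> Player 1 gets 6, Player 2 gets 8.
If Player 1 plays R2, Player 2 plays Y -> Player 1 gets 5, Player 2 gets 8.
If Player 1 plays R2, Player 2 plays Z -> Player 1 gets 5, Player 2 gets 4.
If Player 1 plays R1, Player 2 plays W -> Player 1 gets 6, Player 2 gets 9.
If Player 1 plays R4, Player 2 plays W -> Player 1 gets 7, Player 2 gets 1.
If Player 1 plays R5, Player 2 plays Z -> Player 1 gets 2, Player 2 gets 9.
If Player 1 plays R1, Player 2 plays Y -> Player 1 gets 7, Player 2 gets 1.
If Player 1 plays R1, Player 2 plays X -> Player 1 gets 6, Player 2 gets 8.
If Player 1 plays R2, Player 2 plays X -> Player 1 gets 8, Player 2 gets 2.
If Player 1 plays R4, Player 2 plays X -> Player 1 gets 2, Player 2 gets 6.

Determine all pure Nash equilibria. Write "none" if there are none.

The unique pure-strategy Nash equilibrium is (R3, Z).

Player 1 against W: payoffs 6, 1, 3, 7, 0 → best response R4.
Player 1 against X: payoffs 6, 8, 1, 2, 7 → best response R2.
Player 1 against Y: payoffs 7, 5, 0, 6, 2 → best response R1.
Player 1 against Z: payoffs 4, 5, 6, 3, 2 → best response R3.
Player 2 against R1: payoffs 9, 8, 1, 6 → best response W.
Player 2 against R2: payoffs 3, 2, 8, 4 → best response Y.
Player 2 against R3: payoffs 0, 3, 1, 8 → best response Z.
Player 2 against R4: payoffs 1, 6, 4, 7 → best response Z.
Player 2 against R5: payoffs 6, 3, 0, 9 → best response Z.
Mutual best responses: (R3, Z).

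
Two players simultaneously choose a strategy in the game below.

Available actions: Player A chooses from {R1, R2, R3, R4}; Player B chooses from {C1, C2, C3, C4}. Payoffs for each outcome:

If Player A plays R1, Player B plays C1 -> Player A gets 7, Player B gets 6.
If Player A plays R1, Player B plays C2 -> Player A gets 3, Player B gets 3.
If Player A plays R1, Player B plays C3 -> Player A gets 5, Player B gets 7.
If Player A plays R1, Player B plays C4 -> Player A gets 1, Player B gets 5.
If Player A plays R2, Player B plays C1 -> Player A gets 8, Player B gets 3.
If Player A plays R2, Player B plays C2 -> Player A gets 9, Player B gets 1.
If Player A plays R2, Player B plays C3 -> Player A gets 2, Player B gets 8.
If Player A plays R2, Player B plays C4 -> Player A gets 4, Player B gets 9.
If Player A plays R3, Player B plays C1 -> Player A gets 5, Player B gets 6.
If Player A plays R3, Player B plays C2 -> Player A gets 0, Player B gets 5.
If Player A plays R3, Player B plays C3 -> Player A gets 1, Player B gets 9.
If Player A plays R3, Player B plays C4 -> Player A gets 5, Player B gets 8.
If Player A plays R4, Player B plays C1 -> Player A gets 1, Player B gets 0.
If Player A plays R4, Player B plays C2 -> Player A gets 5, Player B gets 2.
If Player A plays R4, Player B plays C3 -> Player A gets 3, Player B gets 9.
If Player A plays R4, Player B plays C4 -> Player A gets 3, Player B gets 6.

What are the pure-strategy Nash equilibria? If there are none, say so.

(R1, C3)

Player A against C1: payoffs 7, 8, 5, 1 → best response R2.
Player A against C2: payoffs 3, 9, 0, 5 → best response R2.
Player A against C3: payoffs 5, 2, 1, 3 → best response R1.
Player A against C4: payoffs 1, 4, 5, 3 → best response R3.
Player B against R1: payoffs 6, 3, 7, 5 → best response C3.
Player B against R2: payoffs 3, 1, 8, 9 → best response C4.
Player B against R3: payoffs 6, 5, 9, 8 → best response C3.
Player B against R4: payoffs 0, 2, 9, 6 → best response C3.
Mutual best responses: (R1, C3).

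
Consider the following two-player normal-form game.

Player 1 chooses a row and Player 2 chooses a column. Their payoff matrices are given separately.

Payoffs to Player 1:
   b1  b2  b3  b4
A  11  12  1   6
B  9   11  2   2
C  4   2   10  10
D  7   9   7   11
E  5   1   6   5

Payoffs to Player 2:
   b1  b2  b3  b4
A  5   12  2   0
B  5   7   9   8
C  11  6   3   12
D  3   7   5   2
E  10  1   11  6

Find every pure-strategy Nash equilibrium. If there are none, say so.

Pure NE: (A, b2)

For each player, find the best response to each opponent profile; mutual best responses are the pure NE.
Player 1 against b1: payoffs 11, 9, 4, 7, 5 → best response A.
Player 1 against b2: payoffs 12, 11, 2, 9, 1 → best response A.
Player 1 against b3: payoffs 1, 2, 10, 7, 6 → best response C.
Player 1 against b4: payoffs 6, 2, 10, 11, 5 → best response D.
Player 2 against A: payoffs 5, 12, 2, 0 → best response b2.
Player 2 against B: payoffs 5, 7, 9, 8 → best response b3.
Player 2 against C: payoffs 11, 6, 3, 12 → best response b4.
Player 2 against D: payoffs 3, 7, 5, 2 → best response b2.
Player 2 against E: payoffs 10, 1, 11, 6 → best response b3.
Mutual best responses: (A, b2).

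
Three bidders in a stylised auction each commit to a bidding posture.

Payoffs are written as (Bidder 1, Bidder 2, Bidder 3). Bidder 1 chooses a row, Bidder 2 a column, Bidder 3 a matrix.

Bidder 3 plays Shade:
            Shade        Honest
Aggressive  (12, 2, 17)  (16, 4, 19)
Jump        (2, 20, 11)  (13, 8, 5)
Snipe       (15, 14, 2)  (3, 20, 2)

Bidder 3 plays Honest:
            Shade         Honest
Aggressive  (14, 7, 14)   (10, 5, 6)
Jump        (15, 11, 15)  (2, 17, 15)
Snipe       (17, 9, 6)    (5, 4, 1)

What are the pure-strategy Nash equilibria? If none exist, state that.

Bidder 1 against (Shade, Shade): payoffs 12, 2, 15 → best response Snipe.
Bidder 1 against (Shade, Honest): payoffs 14, 15, 17 → best response Snipe.
Bidder 1 against (Honest, Shade): payoffs 16, 13, 3 → best response Aggressive.
Bidder 1 against (Honest, Honest): payoffs 10, 2, 5 → best response Aggressive.
Bidder 2 against (Aggressive, Shade): payoffs 2, 4 → best response Honest.
Bidder 2 against (Aggressive, Honest): payoffs 7, 5 → best response Shade.
Bidder 2 against (Jump, Shade): payoffs 20, 8 → best response Shade.
Bidder 2 against (Jump, Honest): payoffs 11, 17 → best response Honest.
Bidder 2 against (Snipe, Shade): payoffs 14, 20 → best response Honest.
Bidder 2 against (Snipe, Honest): payoffs 9, 4 → best response Shade.
Bidder 3 against (Aggressive, Shade): payoffs 17, 14 → best response Shade.
Bidder 3 against (Aggressive, Honest): payoffs 19, 6 → best response Shade.
Bidder 3 against (Jump, Shade): payoffs 11, 15 → best response Honest.
Bidder 3 against (Jump, Honest): payoffs 5, 15 → best response Honest.
Bidder 3 against (Snipe, Shade): payoffs 2, 6 → best response Honest.
Bidder 3 against (Snipe, Honest): payoffs 2, 1 → best response Shade.
Mutual best responses: (Aggressive, Honest, Shade); (Snipe, Shade, Honest).

Pure-strategy Nash equilibria: (Aggressive, Honest, Shade); (Snipe, Shade, Honest)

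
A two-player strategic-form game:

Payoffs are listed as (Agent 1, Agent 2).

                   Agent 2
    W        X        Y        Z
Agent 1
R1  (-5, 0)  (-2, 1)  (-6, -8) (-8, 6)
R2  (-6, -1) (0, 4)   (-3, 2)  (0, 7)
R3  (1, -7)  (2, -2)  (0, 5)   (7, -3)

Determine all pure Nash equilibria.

(R3, Y)

(R1, W): Agent 1 can switch to R3 (-5 → 1). Not NE.
(R1, X): Agent 1 can switch to R2 (-2 → 0). Not NE.
(R1, Y): Agent 1 can switch to R2 (-6 → -3). Not NE.
(R1, Z): Agent 1 can switch to R2 (-8 → 0). Not NE.
(R2, W): Agent 1 can switch to R1 (-6 → -5). Not NE.
(R2, X): Agent 1 can switch to R3 (0 → 2). Not NE.
(R3, Y): Agent 1 gets 0, best alternative -3; Agent 2 gets 5, best alternative -2. No profitable deviation — NE.
(The remaining 5 profiles each have a profitable deviation by the same check.)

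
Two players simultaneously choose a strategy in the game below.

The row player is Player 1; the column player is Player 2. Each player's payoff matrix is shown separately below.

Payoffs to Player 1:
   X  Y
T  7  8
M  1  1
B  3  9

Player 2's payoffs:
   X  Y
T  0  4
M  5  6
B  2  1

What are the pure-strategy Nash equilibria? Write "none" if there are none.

Mark each player's best response to every combination of opponents' strategies; a profile where every player is best-responding is a pure Nash equilibrium.
Player 1 against X: payoffs 7, 1, 3 → best response T.
Player 1 against Y: payoffs 8, 1, 9 → best response B.
Player 2 against T: payoffs 0, 4 → best response Y.
Player 2 against M: payoffs 5, 6 → best response Y.
Player 2 against B: payoffs 2, 1 → best response X.
No profile is a mutual best response for all players.

This game has no pure Nash equilibrium.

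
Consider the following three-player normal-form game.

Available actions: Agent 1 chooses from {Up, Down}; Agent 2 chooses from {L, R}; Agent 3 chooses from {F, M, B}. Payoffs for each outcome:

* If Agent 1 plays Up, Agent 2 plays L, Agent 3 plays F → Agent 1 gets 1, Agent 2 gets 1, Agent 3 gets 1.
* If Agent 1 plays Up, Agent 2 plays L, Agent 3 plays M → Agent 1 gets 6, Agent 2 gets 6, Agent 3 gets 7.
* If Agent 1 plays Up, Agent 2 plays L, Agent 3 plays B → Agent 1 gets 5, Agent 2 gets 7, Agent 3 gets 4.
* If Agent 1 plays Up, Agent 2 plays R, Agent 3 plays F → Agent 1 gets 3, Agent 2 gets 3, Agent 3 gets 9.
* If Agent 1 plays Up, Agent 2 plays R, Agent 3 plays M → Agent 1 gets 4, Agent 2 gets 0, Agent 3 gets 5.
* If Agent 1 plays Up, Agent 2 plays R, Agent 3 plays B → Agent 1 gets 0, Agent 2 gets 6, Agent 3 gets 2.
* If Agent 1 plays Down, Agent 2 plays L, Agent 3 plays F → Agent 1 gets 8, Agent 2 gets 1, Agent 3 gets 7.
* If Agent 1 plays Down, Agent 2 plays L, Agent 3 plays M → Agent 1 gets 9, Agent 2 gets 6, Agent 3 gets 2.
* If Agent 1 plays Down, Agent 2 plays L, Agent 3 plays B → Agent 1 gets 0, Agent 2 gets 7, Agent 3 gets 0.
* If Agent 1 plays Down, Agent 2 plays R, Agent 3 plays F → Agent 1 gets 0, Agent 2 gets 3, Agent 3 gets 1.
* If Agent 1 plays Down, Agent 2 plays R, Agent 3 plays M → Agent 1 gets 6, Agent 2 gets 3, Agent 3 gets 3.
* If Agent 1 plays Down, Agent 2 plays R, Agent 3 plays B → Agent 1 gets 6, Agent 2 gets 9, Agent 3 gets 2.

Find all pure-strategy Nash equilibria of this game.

(Up, L, F): Agent 1 can switch to Down (1 → 8). Not NE.
(Up, L, M): Agent 1 can switch to Down (6 → 9). Not NE.
(Up, L, B): Agent 3 can switch to M (4 → 7). Not NE.
(Up, R, F): Agent 1 gets 3, best alternative 0; Agent 2 gets 3, best alternative 1; Agent 3 gets 9, best alternative 5. No profitable deviation — NE.
(Up, R, M): Agent 1 can switch to Down (4 → 6). Not NE.
(Up, R, B): Agent 1 can switch to Down (0 → 6). Not NE.
(Down, L, F): Agent 2 can switch to R (1 → 3). Not NE.
(Down, L, M): Agent 3 can switch to F (2 → 7). Not NE.
(Down, L, B): Agent 1 can switch to Up (0 → 5). Not NE.
(Down, R, F): Agent 1 can switch to Up (0 → 3). Not NE.
(Down, R, M): Agent 2 can switch to L (3 → 6). Not NE.
(Down, R, B): Agent 3 can switch to M (2 → 3). Not NE.

(Up, R, F)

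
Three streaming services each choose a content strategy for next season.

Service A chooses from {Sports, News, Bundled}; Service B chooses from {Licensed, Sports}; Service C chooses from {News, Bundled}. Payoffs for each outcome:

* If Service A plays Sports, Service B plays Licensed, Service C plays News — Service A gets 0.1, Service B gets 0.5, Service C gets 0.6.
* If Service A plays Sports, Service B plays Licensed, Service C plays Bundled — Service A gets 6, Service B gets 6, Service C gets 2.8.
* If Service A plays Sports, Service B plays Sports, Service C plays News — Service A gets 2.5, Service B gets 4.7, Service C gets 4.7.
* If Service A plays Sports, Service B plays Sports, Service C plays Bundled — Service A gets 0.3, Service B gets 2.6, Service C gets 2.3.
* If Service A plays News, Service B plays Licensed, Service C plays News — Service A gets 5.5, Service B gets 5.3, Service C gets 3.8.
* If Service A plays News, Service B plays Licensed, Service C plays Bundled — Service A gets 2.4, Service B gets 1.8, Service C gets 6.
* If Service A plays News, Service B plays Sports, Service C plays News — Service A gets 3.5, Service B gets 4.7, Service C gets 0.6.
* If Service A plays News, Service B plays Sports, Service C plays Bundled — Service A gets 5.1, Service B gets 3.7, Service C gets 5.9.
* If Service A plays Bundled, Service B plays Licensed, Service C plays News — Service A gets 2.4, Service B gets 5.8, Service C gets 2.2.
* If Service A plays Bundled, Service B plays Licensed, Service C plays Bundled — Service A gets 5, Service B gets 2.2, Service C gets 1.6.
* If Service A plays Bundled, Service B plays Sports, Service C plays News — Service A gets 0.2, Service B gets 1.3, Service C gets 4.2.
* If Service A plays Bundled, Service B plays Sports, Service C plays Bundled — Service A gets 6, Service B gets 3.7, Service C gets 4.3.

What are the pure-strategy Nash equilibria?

The pure Nash equilibria are (Sports, Licensed, Bundled) and (Bundled, Sports, Bundled).

Service A against (Licensed, News): payoffs 0.1, 5.5, 2.4 → best response News.
Service A against (Licensed, Bundled): payoffs 6, 2.4, 5 → best response Sports.
Service A against (Sports, News): payoffs 2.5, 3.5, 0.2 → best response News.
Service A against (Sports, Bundled): payoffs 0.3, 5.1, 6 → best response Bundled.
Service B against (Sports, News): payoffs 0.5, 4.7 → best response Sports.
Service B against (Sports, Bundled): payoffs 6, 2.6 → best response Licensed.
Service B against (News, News): payoffs 5.3, 4.7 → best response Licensed.
Service B against (News, Bundled): payoffs 1.8, 3.7 → best response Sports.
Service B against (Bundled, News): payoffs 5.8, 1.3 → best response Licensed.
Service B against (Bundled, Bundled): payoffs 2.2, 3.7 → best response Sports.
Service C against (Sports, Licensed): payoffs 0.6, 2.8 → best response Bundled.
Service C against (Sports, Sports): payoffs 4.7, 2.3 → best response News.
Service C against (News, Licensed): payoffs 3.8, 6 → best response Bundled.
Service C against (News, Sports): payoffs 0.6, 5.9 → best response Bundled.
Service C against (Bundled, Licensed): payoffs 2.2, 1.6 → best response News.
Service C against (Bundled, Sports): payoffs 4.2, 4.3 → best response Bundled.
Mutual best responses: (Sports, Licensed, Bundled); (Bundled, Sports, Bundled).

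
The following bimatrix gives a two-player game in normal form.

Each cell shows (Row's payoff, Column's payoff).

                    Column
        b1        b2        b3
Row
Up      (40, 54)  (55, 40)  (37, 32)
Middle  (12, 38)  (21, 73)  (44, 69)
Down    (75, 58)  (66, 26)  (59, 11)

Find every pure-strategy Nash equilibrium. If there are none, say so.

(Up, b1): Row can switch to Down (40 → 75). Not NE.
(Up, b2): Row can switch to Down (55 → 66). Not NE.
(Up, b3): Row can switch to Middle (37 → 44). Not NE.
(Middle, b1): Row can switch to Up (12 → 40). Not NE.
(Middle, b2): Row can switch to Up (21 → 55). Not NE.
(Middle, b3): Row can switch to Down (44 → 59). Not NE.
(Down, b1): Row gets 75, best alternative 40; Column gets 58, best alternative 26. No profitable deviation — NE.
(The remaining 2 profiles each have a profitable deviation by the same check.)

(Down, b1)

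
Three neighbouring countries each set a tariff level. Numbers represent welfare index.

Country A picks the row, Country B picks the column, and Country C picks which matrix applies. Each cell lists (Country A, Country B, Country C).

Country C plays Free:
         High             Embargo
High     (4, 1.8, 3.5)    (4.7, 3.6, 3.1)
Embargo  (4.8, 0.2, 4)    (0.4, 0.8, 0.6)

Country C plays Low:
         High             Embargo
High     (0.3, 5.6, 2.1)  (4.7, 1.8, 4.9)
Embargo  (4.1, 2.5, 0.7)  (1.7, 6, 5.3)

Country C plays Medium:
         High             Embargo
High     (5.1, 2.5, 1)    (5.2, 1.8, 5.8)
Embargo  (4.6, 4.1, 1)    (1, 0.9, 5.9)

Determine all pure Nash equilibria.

For each player, find the best response to each opponent profile; mutual best responses are the pure NE.
Country A against (High, Free): payoffs 4, 4.8 → best response Embargo.
Country A against (High, Low): payoffs 0.3, 4.1 → best response Embargo.
Country A against (High, Medium): payoffs 5.1, 4.6 → best response High.
Country A against (Embargo, Free): payoffs 4.7, 0.4 → best response High.
Country A against (Embargo, Low): payoffs 4.7, 1.7 → best response High.
Country A against (Embargo, Medium): payoffs 5.2, 1 → best response High.
Country B against (High, Free): payoffs 1.8, 3.6 → best response Embargo.
Country B against (High, Low): payoffs 5.6, 1.8 → best response High.
Country B against (High, Medium): payoffs 2.5, 1.8 → best response High.
Country B against (Embargo, Free): payoffs 0.2, 0.8 → best response Embargo.
Country B against (Embargo, Low): payoffs 2.5, 6 → best response Embargo.
Country B against (Embargo, Medium): payoffs 4.1, 0.9 → best response High.
Country C against (High, High): payoffs 3.5, 2.1, 1 → best response Free.
Country C against (High, Embargo): payoffs 3.1, 4.9, 5.8 → best response Medium.
Country C against (Embargo, High): payoffs 4, 0.7, 1 → best response Free.
Country C against (Embargo, Embargo): payoffs 0.6, 5.3, 5.9 → best response Medium.
No profile is a mutual best response for all players.

No pure-strategy Nash equilibrium.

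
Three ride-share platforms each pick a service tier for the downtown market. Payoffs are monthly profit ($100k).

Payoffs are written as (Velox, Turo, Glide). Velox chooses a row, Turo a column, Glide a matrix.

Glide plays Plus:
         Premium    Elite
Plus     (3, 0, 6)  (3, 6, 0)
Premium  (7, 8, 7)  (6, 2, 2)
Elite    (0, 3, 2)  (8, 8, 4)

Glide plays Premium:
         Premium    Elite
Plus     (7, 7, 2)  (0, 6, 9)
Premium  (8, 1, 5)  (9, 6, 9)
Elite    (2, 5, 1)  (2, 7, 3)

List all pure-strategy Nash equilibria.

Check each profile: it is a Nash equilibrium iff no player can strictly gain by switching unilaterally.
(Plus, Premium, Plus): Velox can switch to Premium (3 → 7). Not NE.
(Plus, Premium, Premium): Velox can switch to Premium (7 → 8). Not NE.
(Plus, Elite, Plus): Velox can switch to Premium (3 → 6). Not NE.
(Plus, Elite, Premium): Velox can switch to Premium (0 → 9). Not NE.
(Premium, Premium, Plus): Velox gets 7, best alternative 3; Turo gets 8, best alternative 2; Glide gets 7, best alternative 5. No profitable deviation — NE.
(Premium, Premium, Premium): Turo can switch to Elite (1 → 6). Not NE.
(Premium, Elite, Plus): Velox can switch to Elite (6 → 8). Not NE.
(Premium, Elite, Premium): Velox gets 9, best alternative 2; Turo gets 6, best alternative 1; Glide gets 9, best alternative 2. No profitable deviation — NE.
(Elite, Premium, Plus): Velox can switch to Plus (0 → 3). Not NE.
(Elite, Premium, Premium): Velox can switch to Plus (2 → 7). Not NE.
(Elite, Elite, Plus): Velox gets 8, best alternative 6; Turo gets 8, best alternative 3; Glide gets 4, best alternative 3. No profitable deviation — NE.
(The remaining 1 profile has a profitable deviation by the same check.)

Pure-strategy Nash equilibria: (Premium, Premium, Plus) and (Premium, Elite, Premium) and (Elite, Elite, Plus)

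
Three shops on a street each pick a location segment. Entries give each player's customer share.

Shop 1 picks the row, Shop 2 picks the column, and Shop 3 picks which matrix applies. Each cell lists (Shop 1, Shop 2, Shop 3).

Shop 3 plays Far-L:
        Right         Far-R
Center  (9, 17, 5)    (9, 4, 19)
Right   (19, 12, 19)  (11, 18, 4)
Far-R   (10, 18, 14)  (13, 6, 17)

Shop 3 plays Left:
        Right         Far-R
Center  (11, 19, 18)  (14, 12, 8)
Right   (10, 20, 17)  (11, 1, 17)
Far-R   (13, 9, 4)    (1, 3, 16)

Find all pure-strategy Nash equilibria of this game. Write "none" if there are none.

Shop 1 against (Right, Far-L): payoffs 9, 19, 10 → best response Right.
Shop 1 against (Right, Left): payoffs 11, 10, 13 → best response Far-R.
Shop 1 against (Far-R, Far-L): payoffs 9, 11, 13 → best response Far-R.
Shop 1 against (Far-R, Left): payoffs 14, 11, 1 → best response Center.
Shop 2 against (Center, Far-L): payoffs 17, 4 → best response Right.
Shop 2 against (Center, Left): payoffs 19, 12 → best response Right.
Shop 2 against (Right, Far-L): payoffs 12, 18 → best response Far-R.
Shop 2 against (Right, Left): payoffs 20, 1 → best response Right.
Shop 2 against (Far-R, Far-L): payoffs 18, 6 → best response Right.
Shop 2 against (Far-R, Left): payoffs 9, 3 → best response Right.
Shop 3 against (Center, Right): payoffs 5, 18 → best response Left.
Shop 3 against (Center, Far-R): payoffs 19, 8 → best response Far-L.
Shop 3 against (Right, Right): payoffs 19, 17 → best response Far-L.
Shop 3 against (Right, Far-R): payoffs 4, 17 → best response Left.
Shop 3 against (Far-R, Right): payoffs 14, 4 → best response Far-L.
Shop 3 against (Far-R, Far-R): payoffs 17, 16 → best response Far-L.
No profile is a mutual best response for all players.

none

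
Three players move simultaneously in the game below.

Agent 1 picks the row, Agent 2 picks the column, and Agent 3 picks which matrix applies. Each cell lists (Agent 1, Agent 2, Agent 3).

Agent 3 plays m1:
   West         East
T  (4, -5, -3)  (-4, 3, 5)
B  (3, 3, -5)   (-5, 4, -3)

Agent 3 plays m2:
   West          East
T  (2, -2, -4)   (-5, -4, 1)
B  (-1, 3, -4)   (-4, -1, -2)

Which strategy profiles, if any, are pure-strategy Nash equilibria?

The unique pure-strategy Nash equilibrium is (T, East, m1).

(T, West, m1): Agent 2 can switch to East (-5 → 3). Not NE.
(T, West, m2): Agent 3 can switch to m1 (-4 → -3). Not NE.
(T, East, m1): Agent 1 gets -4, best alternative -5; Agent 2 gets 3, best alternative -5; Agent 3 gets 5, best alternative 1. No profitable deviation — NE.
(T, East, m2): Agent 1 can switch to B (-5 → -4). Not NE.
(B, West, m1): Agent 1 can switch to T (3 → 4). Not NE.
(B, West, m2): Agent 1 can switch to T (-1 → 2). Not NE.
(B, East, m1): Agent 1 can switch to T (-5 → -4). Not NE.
(B, East, m2): Agent 2 can switch to West (-1 → 3). Not NE.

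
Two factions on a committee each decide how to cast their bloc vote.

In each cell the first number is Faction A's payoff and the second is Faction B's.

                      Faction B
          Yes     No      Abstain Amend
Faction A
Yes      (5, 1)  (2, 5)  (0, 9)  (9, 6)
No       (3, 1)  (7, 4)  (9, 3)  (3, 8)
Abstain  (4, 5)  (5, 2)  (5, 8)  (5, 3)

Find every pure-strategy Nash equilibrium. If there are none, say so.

none

Faction A against Yes: payoffs 5, 3, 4 → best response Yes.
Faction A against No: payoffs 2, 7, 5 → best response No.
Faction A against Abstain: payoffs 0, 9, 5 → best response No.
Faction A against Amend: payoffs 9, 3, 5 → best response Yes.
Faction B against Yes: payoffs 1, 5, 9, 6 → best response Abstain.
Faction B against No: payoffs 1, 4, 3, 8 → best response Amend.
Faction B against Abstain: payoffs 5, 2, 8, 3 → best response Abstain.
No profile is a mutual best response for all players.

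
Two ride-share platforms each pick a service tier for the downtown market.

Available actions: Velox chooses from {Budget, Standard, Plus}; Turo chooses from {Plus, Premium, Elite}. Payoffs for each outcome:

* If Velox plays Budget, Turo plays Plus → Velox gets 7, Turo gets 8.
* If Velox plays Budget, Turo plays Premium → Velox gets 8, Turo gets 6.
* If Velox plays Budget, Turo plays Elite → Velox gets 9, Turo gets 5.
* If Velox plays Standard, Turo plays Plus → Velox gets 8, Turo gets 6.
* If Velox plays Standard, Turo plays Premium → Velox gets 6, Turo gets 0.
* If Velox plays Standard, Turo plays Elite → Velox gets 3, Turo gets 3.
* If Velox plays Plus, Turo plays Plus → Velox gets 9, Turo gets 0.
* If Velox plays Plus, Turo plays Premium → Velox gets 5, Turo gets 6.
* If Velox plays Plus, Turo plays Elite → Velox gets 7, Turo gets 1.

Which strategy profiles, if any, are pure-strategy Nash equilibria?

No pure-strategy Nash equilibrium.

(Budget, Plus): Velox can switch to Standard (7 → 8). Not NE.
(Budget, Premium): Turo can switch to Plus (6 → 8). Not NE.
(Budget, Elite): Turo can switch to Plus (5 → 8). Not NE.
(Standard, Plus): Velox can switch to Plus (8 → 9). Not NE.
(Standard, Premium): Velox can switch to Budget (6 → 8). Not NE.
(Standard, Elite): Velox can switch to Budget (3 → 9). Not NE.
(Plus, Plus): Turo can switch to Premium (0 → 6). Not NE.
(Plus, Premium): Velox can switch to Budget (5 → 8). Not NE.
(The remaining 1 profile has a profitable deviation by the same check.)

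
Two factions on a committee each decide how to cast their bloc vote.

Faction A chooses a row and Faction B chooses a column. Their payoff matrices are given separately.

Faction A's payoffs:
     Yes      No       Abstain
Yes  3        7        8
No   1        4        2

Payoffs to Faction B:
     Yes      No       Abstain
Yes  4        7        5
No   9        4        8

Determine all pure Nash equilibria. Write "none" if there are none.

The unique pure-strategy Nash equilibrium is (Yes, No).

Faction A against Yes: payoffs 3, 1 → best response Yes.
Faction A against No: payoffs 7, 4 → best response Yes.
Faction A against Abstain: payoffs 8, 2 → best response Yes.
Faction B against Yes: payoffs 4, 7, 5 → best response No.
Faction B against No: payoffs 9, 4, 8 → best response Yes.
Mutual best responses: (Yes, No).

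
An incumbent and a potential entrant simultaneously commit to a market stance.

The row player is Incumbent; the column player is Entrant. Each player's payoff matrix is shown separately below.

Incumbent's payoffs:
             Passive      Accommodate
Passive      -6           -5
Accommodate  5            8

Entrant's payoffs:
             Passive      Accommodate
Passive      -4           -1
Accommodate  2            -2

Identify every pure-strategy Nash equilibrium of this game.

(Passive, Passive): Incumbent can switch to Accommodate (-6 → 5). Not NE.
(Passive, Accommodate): Incumbent can switch to Accommodate (-5 → 8). Not NE.
(Accommodate, Passive): Incumbent gets 5, best alternative -6; Entrant gets 2, best alternative -2. No profitable deviation — NE.
(Accommodate, Accommodate): Entrant can switch to Passive (-2 → 2). Not NE.

The unique pure-strategy Nash equilibrium is (Accommodate, Passive).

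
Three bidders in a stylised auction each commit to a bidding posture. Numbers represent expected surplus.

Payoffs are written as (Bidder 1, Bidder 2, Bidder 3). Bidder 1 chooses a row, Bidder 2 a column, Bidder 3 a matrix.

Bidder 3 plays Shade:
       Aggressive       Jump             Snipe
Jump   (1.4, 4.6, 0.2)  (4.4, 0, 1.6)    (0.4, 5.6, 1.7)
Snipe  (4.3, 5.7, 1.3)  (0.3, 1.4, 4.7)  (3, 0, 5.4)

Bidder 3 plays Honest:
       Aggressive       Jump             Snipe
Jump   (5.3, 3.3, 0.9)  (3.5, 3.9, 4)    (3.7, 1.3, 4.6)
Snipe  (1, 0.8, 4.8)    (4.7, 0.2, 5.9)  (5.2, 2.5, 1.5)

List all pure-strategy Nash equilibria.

none

For each player, find the best response to each opponent profile; mutual best responses are the pure NE.
Bidder 1 against (Aggressive, Shade): payoffs 1.4, 4.3 → best response Snipe.
Bidder 1 against (Aggressive, Honest): payoffs 5.3, 1 → best response Jump.
Bidder 1 against (Jump, Shade): payoffs 4.4, 0.3 → best response Jump.
Bidder 1 against (Jump, Honest): payoffs 3.5, 4.7 → best response Snipe.
Bidder 1 against (Snipe, Shade): payoffs 0.4, 3 → best response Snipe.
Bidder 1 against (Snipe, Honest): payoffs 3.7, 5.2 → best response Snipe.
Bidder 2 against (Jump, Shade): payoffs 4.6, 0, 5.6 → best response Snipe.
Bidder 2 against (Jump, Honest): payoffs 3.3, 3.9, 1.3 → best response Jump.
Bidder 2 against (Snipe, Shade): payoffs 5.7, 1.4, 0 → best response Aggressive.
Bidder 2 against (Snipe, Honest): payoffs 0.8, 0.2, 2.5 → best response Snipe.
Bidder 3 against (Jump, Aggressive): payoffs 0.2, 0.9 → best response Honest.
Bidder 3 against (Jump, Jump): payoffs 1.6, 4 → best response Honest.
Bidder 3 against (Jump, Snipe): payoffs 1.7, 4.6 → best response Honest.
Bidder 3 against (Snipe, Aggressive): payoffs 1.3, 4.8 → best response Honest.
Bidder 3 against (Snipe, Jump): payoffs 4.7, 5.9 → best response Honest.
Bidder 3 against (Snipe, Snipe): payoffs 5.4, 1.5 → best response Shade.
No profile is a mutual best response for all players.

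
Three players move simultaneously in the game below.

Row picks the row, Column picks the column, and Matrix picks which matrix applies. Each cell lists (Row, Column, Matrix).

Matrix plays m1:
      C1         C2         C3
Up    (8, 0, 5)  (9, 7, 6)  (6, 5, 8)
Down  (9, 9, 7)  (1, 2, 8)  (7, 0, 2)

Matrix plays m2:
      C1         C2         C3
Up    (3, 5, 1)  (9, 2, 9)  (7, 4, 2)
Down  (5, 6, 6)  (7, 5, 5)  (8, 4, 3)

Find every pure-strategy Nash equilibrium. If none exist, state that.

Row against (C1, m1): payoffs 8, 9 → best response Down.
Row against (C1, m2): payoffs 3, 5 → best response Down.
Row against (C2, m1): payoffs 9, 1 → best response Up.
Row against (C2, m2): payoffs 9, 7 → best response Up.
Row against (C3, m1): payoffs 6, 7 → best response Down.
Row against (C3, m2): payoffs 7, 8 → best response Down.
Column against (Up, m1): payoffs 0, 7, 5 → best response C2.
Column against (Up, m2): payoffs 5, 2, 4 → best response C1.
Column against (Down, m1): payoffs 9, 2, 0 → best response C1.
Column against (Down, m2): payoffs 6, 5, 4 → best response C1.
Matrix against (Up, C1): payoffs 5, 1 → best response m1.
Matrix against (Up, C2): payoffs 6, 9 → best response m2.
Matrix against (Up, C3): payoffs 8, 2 → best response m1.
Matrix against (Down, C1): payoffs 7, 6 → best response m1.
Matrix against (Down, C2): payoffs 8, 5 → best response m1.
Matrix against (Down, C3): payoffs 2, 3 → best response m2.
Mutual best responses: (Down, C1, m1).

The unique pure-strategy Nash equilibrium is (Down, C1, m1).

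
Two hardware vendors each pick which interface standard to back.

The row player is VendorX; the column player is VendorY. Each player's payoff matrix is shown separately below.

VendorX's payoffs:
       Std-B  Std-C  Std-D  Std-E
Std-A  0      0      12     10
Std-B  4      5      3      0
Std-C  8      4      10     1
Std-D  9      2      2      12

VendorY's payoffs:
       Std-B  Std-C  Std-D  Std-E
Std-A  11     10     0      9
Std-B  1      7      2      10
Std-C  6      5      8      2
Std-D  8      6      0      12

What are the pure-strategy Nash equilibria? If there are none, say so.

VendorX against Std-B: payoffs 0, 4, 8, 9 → best response Std-D.
VendorX against Std-C: payoffs 0, 5, 4, 2 → best response Std-B.
VendorX against Std-D: payoffs 12, 3, 10, 2 → best response Std-A.
VendorX against Std-E: payoffs 10, 0, 1, 12 → best response Std-D.
VendorY against Std-A: payoffs 11, 10, 0, 9 → best response Std-B.
VendorY against Std-B: payoffs 1, 7, 2, 10 → best response Std-E.
VendorY against Std-C: payoffs 6, 5, 8, 2 → best response Std-D.
VendorY against Std-D: payoffs 8, 6, 0, 12 → best response Std-E.
Mutual best responses: (Std-D, Std-E).

(Std-D, Std-E)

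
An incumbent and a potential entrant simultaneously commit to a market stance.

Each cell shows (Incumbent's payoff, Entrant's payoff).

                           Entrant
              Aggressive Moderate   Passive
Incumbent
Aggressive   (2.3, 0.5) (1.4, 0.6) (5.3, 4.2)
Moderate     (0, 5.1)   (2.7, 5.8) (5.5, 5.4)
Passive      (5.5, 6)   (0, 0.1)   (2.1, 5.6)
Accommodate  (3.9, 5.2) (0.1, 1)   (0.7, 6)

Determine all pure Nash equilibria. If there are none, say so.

Incumbent against Aggressive: payoffs 2.3, 0, 5.5, 3.9 → best response Passive.
Incumbent against Moderate: payoffs 1.4, 2.7, 0, 0.1 → best response Moderate.
Incumbent against Passive: payoffs 5.3, 5.5, 2.1, 0.7 → best response Moderate.
Entrant against Aggressive: payoffs 0.5, 0.6, 4.2 → best response Passive.
Entrant against Moderate: payoffs 5.1, 5.8, 5.4 → best response Moderate.
Entrant against Passive: payoffs 6, 0.1, 5.6 → best response Aggressive.
Entrant against Accommodate: payoffs 5.2, 1, 6 → best response Passive.
Mutual best responses: (Moderate, Moderate); (Passive, Aggressive).

Pure-strategy Nash equilibria: (Moderate, Moderate) and (Passive, Aggressive)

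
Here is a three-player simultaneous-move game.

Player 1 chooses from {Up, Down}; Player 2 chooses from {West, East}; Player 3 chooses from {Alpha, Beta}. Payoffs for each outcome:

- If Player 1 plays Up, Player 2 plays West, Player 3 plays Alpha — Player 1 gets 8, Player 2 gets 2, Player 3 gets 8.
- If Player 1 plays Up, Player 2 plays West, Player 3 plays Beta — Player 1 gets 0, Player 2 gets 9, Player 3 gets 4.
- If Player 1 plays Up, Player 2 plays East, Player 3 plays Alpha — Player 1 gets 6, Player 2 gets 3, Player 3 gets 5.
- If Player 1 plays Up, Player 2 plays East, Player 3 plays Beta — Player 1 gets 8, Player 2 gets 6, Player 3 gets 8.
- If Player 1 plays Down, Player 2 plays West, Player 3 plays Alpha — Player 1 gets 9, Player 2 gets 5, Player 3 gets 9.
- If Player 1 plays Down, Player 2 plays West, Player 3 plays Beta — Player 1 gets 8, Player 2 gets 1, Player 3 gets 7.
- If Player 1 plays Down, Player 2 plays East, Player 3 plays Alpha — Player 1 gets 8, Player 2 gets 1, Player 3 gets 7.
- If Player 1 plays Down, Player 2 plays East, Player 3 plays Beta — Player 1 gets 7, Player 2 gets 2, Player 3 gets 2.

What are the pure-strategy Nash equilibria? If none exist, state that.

(Up, West, Alpha): Player 1 can switch to Down (8 → 9). Not NE.
(Up, West, Beta): Player 1 can switch to Down (0 → 8). Not NE.
(Up, East, Alpha): Player 1 can switch to Down (6 → 8). Not NE.
(Up, East, Beta): Player 2 can switch to West (6 → 9). Not NE.
(Down, West, Alpha): Player 1 gets 9, best alternative 8; Player 2 gets 5, best alternative 1; Player 3 gets 9, best alternative 7. No profitable deviation — NE.
(Down, West, Beta): Player 2 can switch to East (1 → 2). Not NE.
(Down, East, Alpha): Player 2 can switch to West (1 → 5). Not NE.
(Down, East, Beta): Player 1 can switch to Up (7 → 8). Not NE.

Pure NE: (Down, West, Alpha)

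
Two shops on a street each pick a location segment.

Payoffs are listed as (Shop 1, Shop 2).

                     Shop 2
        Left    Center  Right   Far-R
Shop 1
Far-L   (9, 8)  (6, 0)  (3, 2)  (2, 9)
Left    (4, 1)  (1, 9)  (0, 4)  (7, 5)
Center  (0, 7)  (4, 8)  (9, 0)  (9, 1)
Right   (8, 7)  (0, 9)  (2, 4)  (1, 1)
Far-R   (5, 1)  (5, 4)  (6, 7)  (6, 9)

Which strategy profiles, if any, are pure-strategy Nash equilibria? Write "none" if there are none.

No pure-strategy Nash equilibrium.

For each player, find the best response to each opponent profile; mutual best responses are the pure NE.
Shop 1 against Left: payoffs 9, 4, 0, 8, 5 → best response Far-L.
Shop 1 against Center: payoffs 6, 1, 4, 0, 5 → best response Far-L.
Shop 1 against Right: payoffs 3, 0, 9, 2, 6 → best response Center.
Shop 1 against Far-R: payoffs 2, 7, 9, 1, 6 → best response Center.
Shop 2 against Far-L: payoffs 8, 0, 2, 9 → best response Far-R.
Shop 2 against Left: payoffs 1, 9, 4, 5 → best response Center.
Shop 2 against Center: payoffs 7, 8, 0, 1 → best response Center.
Shop 2 against Right: payoffs 7, 9, 4, 1 → best response Center.
Shop 2 against Far-R: payoffs 1, 4, 7, 9 → best response Far-R.
No profile is a mutual best response for all players.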